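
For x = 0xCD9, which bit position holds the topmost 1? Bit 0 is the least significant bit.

0xCD9 = 110011011001
The topmost 1 is at position 11 (since 2^11 = 2048 ≤ 3289 < 4096).

11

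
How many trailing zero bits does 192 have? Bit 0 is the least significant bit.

192 = 11000000
Trailing zeros: 6, so the lowest set bit is bit 6 (value 64).

6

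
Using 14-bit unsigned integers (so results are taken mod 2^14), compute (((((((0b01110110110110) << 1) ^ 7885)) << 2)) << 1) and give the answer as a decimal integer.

0b01110110110110 = 01110110110110
→ << 1 (mod 2^14) → 11101101101100 = 15212
7885 = 01111011001101
→ ^ → 10010110100001 = 9633
→ << 2 (mod 2^14) → 01011010000100 = 5764
→ << 1 (mod 2^14) → 10110100001000 = 11528

11528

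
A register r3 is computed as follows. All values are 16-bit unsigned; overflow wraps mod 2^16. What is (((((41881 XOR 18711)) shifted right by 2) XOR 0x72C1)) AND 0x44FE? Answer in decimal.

41881 = 1010001110011001
18711 = 0100100100010111
→ XOR → 1110101010001110 = 60046
→ shifted right by 2 → 0011101010100011 = 15011
0x72C1 = 0111001011000001
→ XOR → 0100100001100010 = 18530
0x44FE = 0100010011111110
→ AND → 0100000001100010 = 16482

16482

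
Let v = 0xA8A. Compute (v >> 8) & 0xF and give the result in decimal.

v = 101010001010
Shift right by 8: 1010
Mask low 4 bits: 1010 = 10

10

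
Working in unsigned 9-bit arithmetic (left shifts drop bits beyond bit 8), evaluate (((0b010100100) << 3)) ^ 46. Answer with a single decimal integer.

0b010100100 = 010100100
→ << 3 (mod 2^9) → 100100000 = 288
46 = 000101110
→ ^ → 100001110 = 270

270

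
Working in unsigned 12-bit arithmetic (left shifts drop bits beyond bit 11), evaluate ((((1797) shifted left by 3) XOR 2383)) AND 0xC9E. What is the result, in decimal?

6

1797 = 011100000101
→ shifted left by 3 (mod 2^12) → 100000101000 = 2088
2383 = 100101001111
→ XOR → 000101100111 = 359
0xC9E = 110010011110
→ AND → 000000000110 = 6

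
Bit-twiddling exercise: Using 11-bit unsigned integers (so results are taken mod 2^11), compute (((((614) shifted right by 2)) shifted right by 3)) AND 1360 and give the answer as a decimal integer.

16

614 = 01001100110
→ shifted right by 2 → 00010011001 = 153
→ shifted right by 3 → 00000010011 = 19
1360 = 10101010000
→ AND → 00000010000 = 16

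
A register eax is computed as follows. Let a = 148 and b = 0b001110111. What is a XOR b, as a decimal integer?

227

148 = 10010100
b = 01110111
XOR → 11100011 = 227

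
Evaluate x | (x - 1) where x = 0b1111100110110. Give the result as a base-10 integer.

x = 1111100110110 = 7990
x - 1 = 1111100110101
OR    = 1111100110111 = 7991
(x | (x - 1) sets all bits below the lowest set bit.)

7991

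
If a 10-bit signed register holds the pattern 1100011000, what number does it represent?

pattern = 1100011000 (MSB is 1 ⇒ negative)
Invert: 0011100111, add 1 → 0011101000 = 232, so the value is -232.
(Equivalently: 792 - 2^10 = 792 - 1024 = -232.)

-232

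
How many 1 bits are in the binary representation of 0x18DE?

8

0x18DE = 1100011011110
Count the 1s: 1 + 1 + 1 + 1 + 1 + 1 + 1 + 1 = 8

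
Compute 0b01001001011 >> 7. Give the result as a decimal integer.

4

x = 1001001011
shift right by 7 → 0000000100 = 4
(equivalently, floor(587 / 128))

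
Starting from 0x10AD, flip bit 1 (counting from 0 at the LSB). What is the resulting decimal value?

4271

x = 1000010101101
bit 1 is currently 0; toggle it via x ^ (1 << 1) = x ^ 2
→ 1000010101111 = 4271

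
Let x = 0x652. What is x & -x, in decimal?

2

x = 11001010010 = 1618
-x (two's complement) = …00110101110
AND   = 00000000010 = 2
(x & -x isolates the lowest set bit of x.)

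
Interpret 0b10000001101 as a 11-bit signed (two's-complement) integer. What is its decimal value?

-1011

pattern = 10000001101 (MSB is 1 ⇒ negative)
Invert: 01111110010, add 1 → 01111110011 = 1011, so the value is -1011.
(Equivalently: 1037 - 2^11 = 1037 - 2048 = -1011.)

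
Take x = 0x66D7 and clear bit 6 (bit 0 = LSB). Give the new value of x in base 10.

26263

x = 0110011011010111
bit 6 is currently 1; clear it via x & ~(1 << 6) = x & ~64
→ 0110011010010111 = 26263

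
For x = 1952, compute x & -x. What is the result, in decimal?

32

x = 11110100000 = 1952
-x (two's complement) = …00001100000
AND   = 00000100000 = 32
(x & -x isolates the lowest set bit of x.)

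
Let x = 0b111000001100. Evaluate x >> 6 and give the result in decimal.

56

x = 111000001100
shift right by 6 → 000000111000 = 56
(equivalently, floor(3596 / 64))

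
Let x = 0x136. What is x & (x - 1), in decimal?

308

x = 100110110 = 310
x - 1 = 100110101
AND   = 100110100 = 308
(x & (x - 1) clears the lowest set bit of x.)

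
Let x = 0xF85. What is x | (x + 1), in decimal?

x = 111110000101 = 3973
x + 1 = 111110000110
OR    = 111110000111 = 3975
(x | (x + 1) sets the lowest cleared bit.)

3975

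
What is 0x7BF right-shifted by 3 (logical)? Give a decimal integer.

247

0x7BF = 11110111111
shift right by 3 → 00011110111 = 247
(equivalently, floor(1983 / 8))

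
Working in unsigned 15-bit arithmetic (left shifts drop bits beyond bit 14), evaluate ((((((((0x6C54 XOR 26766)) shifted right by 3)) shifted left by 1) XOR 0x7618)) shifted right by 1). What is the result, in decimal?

0x6C54 = 110110001010100
26766 = 110100010001110
→ XOR → 000010011011010 = 1242
→ shifted right by 3 → 000000010011011 = 155
→ shifted left by 1 (mod 2^15) → 000000100110110 = 310
0x7618 = 111011000011000
→ XOR → 111011100101110 = 30510
→ shifted right by 1 → 011101110010111 = 15255

15255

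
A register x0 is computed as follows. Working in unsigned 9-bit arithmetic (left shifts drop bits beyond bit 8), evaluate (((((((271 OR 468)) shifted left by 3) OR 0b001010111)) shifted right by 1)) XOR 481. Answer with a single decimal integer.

414

271 = 100001111
468 = 111010100
→ OR → 111011111 = 479
→ shifted left by 3 (mod 2^9) → 011111000 = 248
0b001010111 = 001010111
→ OR → 011111111 = 255
→ shifted right by 1 → 001111111 = 127
481 = 111100001
→ XOR → 110011110 = 414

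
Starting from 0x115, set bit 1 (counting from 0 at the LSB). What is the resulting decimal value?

x = 0100010101
bit 1 is currently 0; set it via x | (1 << 1) = x | 2
→ 0100010111 = 279

279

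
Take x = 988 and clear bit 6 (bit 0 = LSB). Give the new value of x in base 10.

924

x = 1111011100
bit 6 is currently 1; clear it via x & ~(1 << 6) = x & ~64
→ 1110011100 = 924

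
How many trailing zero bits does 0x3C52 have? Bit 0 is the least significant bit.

1

0x3C52 = 11110001010010
Trailing zeros: 1, so the lowest set bit is bit 1 (value 2).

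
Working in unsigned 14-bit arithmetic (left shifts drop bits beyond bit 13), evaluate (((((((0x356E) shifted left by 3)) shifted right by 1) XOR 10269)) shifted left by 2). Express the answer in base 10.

0x356E = 11010101101110
→ shifted left by 3 (mod 2^14) → 10101101110000 = 11120
→ shifted right by 1 → 01010110111000 = 5560
10269 = 10100000011101
→ XOR → 11110110100101 = 15781
→ shifted left by 2 (mod 2^14) → 11011010010100 = 13972

13972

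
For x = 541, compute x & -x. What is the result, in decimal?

x = 1000011101 = 541
-x (two's complement) = …0111100011
AND   = 0000000001 = 1
(x & -x isolates the lowest set bit of x.)

1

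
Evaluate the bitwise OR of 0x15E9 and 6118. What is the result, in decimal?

6127

0x15E9 = 1010111101001
6118 = 1011111100110
 OR → 1011111101111 = 6127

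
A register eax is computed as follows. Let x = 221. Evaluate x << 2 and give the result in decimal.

221 = 0011011101
shift left by 2 → 1101110100 = 884
(equivalently, 221 × 2^2 = 221 × 4)

884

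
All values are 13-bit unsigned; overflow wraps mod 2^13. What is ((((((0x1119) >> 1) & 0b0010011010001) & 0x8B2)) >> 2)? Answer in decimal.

32

0x1119 = 1000100011001
→ >> 1 → 0100010001100 = 2188
0b0010011010001 = 0010011010001
→ & → 0000010000000 = 128
0x8B2 = 0100010110010
→ & → 0000010000000 = 128
→ >> 2 → 0000000100000 = 32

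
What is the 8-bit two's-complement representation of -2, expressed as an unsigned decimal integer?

254

2 in 8 bits: 00000010
Invert: 11111101
Add 1:  11111110 = 254
(Check: 2^8 - 2 = 256 - 2 = 254.)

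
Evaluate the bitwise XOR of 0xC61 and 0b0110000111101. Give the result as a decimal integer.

0xC61 = 110001100001
b = 110000111101
XOR → 000001011100 = 92

92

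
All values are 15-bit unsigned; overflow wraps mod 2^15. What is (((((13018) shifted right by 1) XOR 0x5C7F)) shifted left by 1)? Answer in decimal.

2596

13018 = 011001011011010
→ shifted right by 1 → 001100101101101 = 6509
0x5C7F = 101110001111111
→ XOR → 100010100010010 = 17682
→ shifted left by 1 (mod 2^15) → 000101000100100 = 2596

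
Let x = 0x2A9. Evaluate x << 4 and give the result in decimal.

0x2A9 = 00001010101001
shift left by 4 → 10101010010000 = 10896
(equivalently, 681 × 2^4 = 681 × 16)

10896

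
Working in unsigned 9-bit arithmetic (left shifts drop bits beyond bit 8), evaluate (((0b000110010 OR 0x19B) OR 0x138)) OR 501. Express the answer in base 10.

0b000110010 = 000110010
0x19B = 110011011
→ OR → 110111011 = 443
0x138 = 100111000
→ OR → 110111011 = 443
501 = 111110101
→ OR → 111111111 = 511

511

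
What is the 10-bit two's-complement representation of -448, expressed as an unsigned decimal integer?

576

448 in 10 bits: 0111000000
Invert: 1000111111
Add 1:  1001000000 = 576
(Check: 2^10 - 448 = 1024 - 448 = 576.)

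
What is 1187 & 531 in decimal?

3

1187 = 10010100011
531 = 01000010011
AND → 00000000011 = 3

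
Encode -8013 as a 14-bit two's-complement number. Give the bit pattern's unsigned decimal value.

8371

8013 in 14 bits: 01111101001101
Invert: 10000010110010
Add 1:  10000010110011 = 8371
(Check: 2^14 - 8013 = 16384 - 8013 = 8371.)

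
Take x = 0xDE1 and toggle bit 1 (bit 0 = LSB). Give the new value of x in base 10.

x = 0110111100001
bit 1 is currently 0; toggle it via x ^ (1 << 1) = x ^ 2
→ 0110111100011 = 3555

3555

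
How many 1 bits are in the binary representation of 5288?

5288 = 1010010101000
Count the 1s: 1 + 1 + 1 + 1 + 1 = 5

5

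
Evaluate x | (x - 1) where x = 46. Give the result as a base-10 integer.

x = 101110 = 46
x - 1 = 101101
OR    = 101111 = 47
(x | (x - 1) sets all bits below the lowest set bit.)

47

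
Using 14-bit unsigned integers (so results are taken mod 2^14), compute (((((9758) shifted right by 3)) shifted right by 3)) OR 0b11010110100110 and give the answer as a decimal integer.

13758

9758 = 10011000011110
→ shifted right by 3 → 00010011000011 = 1219
→ shifted right by 3 → 00000010011000 = 152
0b11010110100110 = 11010110100110
→ OR → 11010110111110 = 13758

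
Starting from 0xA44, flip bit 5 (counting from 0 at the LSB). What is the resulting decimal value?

2660

x = 0101001000100
bit 5 is currently 0; toggle it via x ^ (1 << 5) = x ^ 32
→ 0101001100100 = 2660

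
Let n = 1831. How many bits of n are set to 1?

7

1831 = 11100100111
Count the 1s: 1 + 1 + 1 + 1 + 1 + 1 + 1 = 7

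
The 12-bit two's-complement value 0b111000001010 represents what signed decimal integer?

-502

pattern = 111000001010 (MSB is 1 ⇒ negative)
Invert: 000111110101, add 1 → 000111110110 = 502, so the value is -502.
(Equivalently: 3594 - 2^12 = 3594 - 4096 = -502.)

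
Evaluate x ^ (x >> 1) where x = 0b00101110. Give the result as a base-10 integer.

x = 101110 = 46
x>>1 = 010111
XOR  = 111001 = 57
(x ^ (x >> 1) gives the standard binary-reflected Gray code of x.)

57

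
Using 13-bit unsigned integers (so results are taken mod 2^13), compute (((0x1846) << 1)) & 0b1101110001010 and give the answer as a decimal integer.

0x1846 = 1100001000110
→ << 1 (mod 2^13) → 1000010001100 = 4236
0b1101110001010 = 1101110001010
→ & → 1000010001000 = 4232

4232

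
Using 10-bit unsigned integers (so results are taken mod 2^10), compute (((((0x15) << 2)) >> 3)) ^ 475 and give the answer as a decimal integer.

0x15 = 0000010101
→ << 2 (mod 2^10) → 0001010100 = 84
→ >> 3 → 0000001010 = 10
475 = 0111011011
→ ^ → 0111010001 = 465

465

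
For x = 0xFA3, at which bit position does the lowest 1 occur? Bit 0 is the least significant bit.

0

0xFA3 = 111110100011
Trailing zeros: 0, so the lowest set bit is bit 0 (value 1).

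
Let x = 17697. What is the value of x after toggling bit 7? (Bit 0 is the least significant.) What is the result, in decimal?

17825

x = 100010100100001
bit 7 is currently 0; toggle it via x ^ (1 << 7) = x ^ 128
→ 100010110100001 = 17825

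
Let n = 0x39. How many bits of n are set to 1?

4

0x39 = 111001
Count the 1s: 1 + 1 + 1 + 1 = 4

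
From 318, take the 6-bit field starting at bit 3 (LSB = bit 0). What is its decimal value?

39

v = 100111110
Shift right by 3: 100111
Mask low 6 bits: 100111 = 39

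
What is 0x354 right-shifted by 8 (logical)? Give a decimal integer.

0x354 = 1101010100
shift right by 8 → 0000000011 = 3
(equivalently, floor(852 / 256))

3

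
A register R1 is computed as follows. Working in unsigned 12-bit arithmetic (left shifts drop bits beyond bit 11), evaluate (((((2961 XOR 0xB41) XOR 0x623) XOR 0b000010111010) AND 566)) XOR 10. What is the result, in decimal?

2961 = 101110010001
0xB41 = 101101000001
→ XOR → 000011010000 = 208
0x623 = 011000100011
→ XOR → 011011110011 = 1779
0b000010111010 = 000010111010
→ XOR → 011001001001 = 1609
566 = 001000110110
→ AND → 001000000000 = 512
10 = 000000001010
→ XOR → 001000001010 = 522

522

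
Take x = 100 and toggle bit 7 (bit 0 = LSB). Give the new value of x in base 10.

228

x = 00001100100
bit 7 is currently 0; toggle it via x ^ (1 << 7) = x ^ 128
→ 00011100100 = 228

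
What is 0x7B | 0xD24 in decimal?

3455

0x7B = 000001111011
0xD24 = 110100100100
 OR → 110101111111 = 3455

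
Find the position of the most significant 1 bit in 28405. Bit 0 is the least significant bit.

14

28405 = 110111011110101
The topmost 1 is at position 14 (since 2^14 = 16384 ≤ 28405 < 32768).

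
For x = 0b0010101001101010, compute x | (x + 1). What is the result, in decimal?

x = 10101001101010 = 10858
x + 1 = 10101001101011
OR    = 10101001101011 = 10859
(x | (x + 1) sets the lowest cleared bit.)

10859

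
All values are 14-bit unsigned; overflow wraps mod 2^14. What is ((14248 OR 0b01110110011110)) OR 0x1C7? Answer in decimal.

16383

14248 = 11011110101000
0b01110110011110 = 01110110011110
→ OR → 11111110111110 = 16318
0x1C7 = 00000111000111
→ OR → 11111111111111 = 16383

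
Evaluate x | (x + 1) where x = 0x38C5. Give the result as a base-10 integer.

14535

x = 11100011000101 = 14533
x + 1 = 11100011000110
OR    = 11100011000111 = 14535
(x | (x + 1) sets the lowest cleared bit.)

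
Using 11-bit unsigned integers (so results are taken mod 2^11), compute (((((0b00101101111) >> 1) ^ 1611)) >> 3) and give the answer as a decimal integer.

223

0b00101101111 = 00101101111
→ >> 1 → 00010110111 = 183
1611 = 11001001011
→ ^ → 11011111100 = 1788
→ >> 3 → 00011011111 = 223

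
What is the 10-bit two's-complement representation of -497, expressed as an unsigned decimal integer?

527

497 in 10 bits: 0111110001
Invert: 1000001110
Add 1:  1000001111 = 527
(Check: 2^10 - 497 = 1024 - 497 = 527.)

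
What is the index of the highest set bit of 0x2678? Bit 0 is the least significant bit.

0x2678 = 10011001111000
The topmost 1 is at position 13 (since 2^13 = 8192 ≤ 9848 < 16384).

13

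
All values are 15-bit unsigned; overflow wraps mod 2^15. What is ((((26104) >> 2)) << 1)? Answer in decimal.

13052

26104 = 110010111111000
→ >> 2 → 001100101111110 = 6526
→ << 1 (mod 2^15) → 011001011111100 = 13052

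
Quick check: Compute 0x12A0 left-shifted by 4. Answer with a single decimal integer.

76288

0x12A0 = 00001001010100000
shift left by 4 → 10010101000000000 = 76288
(equivalently, 4768 × 2^4 = 4768 × 16)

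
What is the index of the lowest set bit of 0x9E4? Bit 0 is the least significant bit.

0x9E4 = 100111100100
Trailing zeros: 2, so the lowest set bit is bit 2 (value 4).

2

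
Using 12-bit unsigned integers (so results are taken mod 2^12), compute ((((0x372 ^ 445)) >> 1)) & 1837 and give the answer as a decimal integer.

0x372 = 001101110010
445 = 000110111101
→ ^ → 001011001111 = 719
→ >> 1 → 000101100111 = 359
1837 = 011100101101
→ & → 000100100101 = 293

293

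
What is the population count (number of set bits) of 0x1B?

0x1B = 11011
Count the 1s: 1 + 1 + 1 + 1 = 4

4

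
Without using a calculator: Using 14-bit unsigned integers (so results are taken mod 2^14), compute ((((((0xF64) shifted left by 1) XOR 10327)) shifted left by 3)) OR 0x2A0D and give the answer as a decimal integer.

16125

0xF64 = 00111101100100
→ shifted left by 1 (mod 2^14) → 01111011001000 = 7880
10327 = 10100001010111
→ XOR → 11011010011111 = 13983
→ shifted left by 3 (mod 2^14) → 11010011111000 = 13560
0x2A0D = 10101000001101
→ OR → 11111011111101 = 16125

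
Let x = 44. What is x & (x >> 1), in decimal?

x = 101100 = 44
x>>1 = 010110
AND  = 000100 = 4
(x & (x >> 1) has a 1 wherever x has two consecutive 1 bits.)

4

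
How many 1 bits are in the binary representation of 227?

5

227 = 11100011
Count the 1s: 1 + 1 + 1 + 1 + 1 = 5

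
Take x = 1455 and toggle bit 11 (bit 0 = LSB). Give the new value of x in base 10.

3503

x = 0010110101111
bit 11 is currently 0; toggle it via x ^ (1 << 11) = x ^ 2048
→ 0110110101111 = 3503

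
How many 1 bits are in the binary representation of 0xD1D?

7

0xD1D = 110100011101
Count the 1s: 1 + 1 + 1 + 1 + 1 + 1 + 1 = 7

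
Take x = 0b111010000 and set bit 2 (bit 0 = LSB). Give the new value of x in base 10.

x = 111010000
bit 2 is currently 0; set it via x | (1 << 2) = x | 4
→ 111010100 = 468

468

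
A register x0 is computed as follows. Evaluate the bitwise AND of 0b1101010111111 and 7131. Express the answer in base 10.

6811

a = 1101010111111
7131 = 1101111011011
AND → 1101010011011 = 6811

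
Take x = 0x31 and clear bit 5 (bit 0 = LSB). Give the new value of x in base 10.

x = 0000110001
bit 5 is currently 1; clear it via x & ~(1 << 5) = x & ~32
→ 0000010001 = 17

17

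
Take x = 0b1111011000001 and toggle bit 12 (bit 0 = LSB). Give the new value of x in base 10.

3777

x = 1111011000001
bit 12 is currently 1; toggle it via x ^ (1 << 12) = x ^ 4096
→ 0111011000001 = 3777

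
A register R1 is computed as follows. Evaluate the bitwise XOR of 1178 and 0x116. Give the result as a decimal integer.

1178 = 10010011010
0x116 = 00100010110
XOR → 10110001100 = 1420

1420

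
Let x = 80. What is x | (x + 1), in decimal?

81

x = 1010000 = 80
x + 1 = 1010001
OR    = 1010001 = 81
(x | (x + 1) sets the lowest cleared bit.)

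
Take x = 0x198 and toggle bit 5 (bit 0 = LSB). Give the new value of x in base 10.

440

x = 0110011000
bit 5 is currently 0; toggle it via x ^ (1 << 5) = x ^ 32
→ 0110111000 = 440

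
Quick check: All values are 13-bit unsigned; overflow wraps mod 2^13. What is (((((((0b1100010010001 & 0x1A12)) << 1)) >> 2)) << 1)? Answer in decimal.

2064

0b1100010010001 = 1100010010001
0x1A12 = 1101000010010
→ & → 1100000010000 = 6160
→ << 1 (mod 2^13) → 1000000100000 = 4128
→ >> 2 → 0010000001000 = 1032
→ << 1 (mod 2^13) → 0100000010000 = 2064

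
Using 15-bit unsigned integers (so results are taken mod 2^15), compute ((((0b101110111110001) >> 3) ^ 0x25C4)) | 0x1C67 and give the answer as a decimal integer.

0b101110111110001 = 101110111110001
→ >> 3 → 000101110111110 = 3006
0x25C4 = 010010111000100
→ ^ → 010111001111010 = 11898
0x1C67 = 001110001100111
→ | → 011111001111111 = 15999

15999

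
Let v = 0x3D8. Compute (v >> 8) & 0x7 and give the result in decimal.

3

v = 01111011000
Shift right by 8: 011
Mask low 3 bits: 011 = 3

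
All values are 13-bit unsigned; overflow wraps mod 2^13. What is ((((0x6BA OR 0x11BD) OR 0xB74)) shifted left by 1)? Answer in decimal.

0x6BA = 0011010111010
0x11BD = 1000110111101
→ OR → 1011110111111 = 6079
0xB74 = 0101101110100
→ OR → 1111111111111 = 8191
→ shifted left by 1 (mod 2^13) → 1111111111110 = 8190

8190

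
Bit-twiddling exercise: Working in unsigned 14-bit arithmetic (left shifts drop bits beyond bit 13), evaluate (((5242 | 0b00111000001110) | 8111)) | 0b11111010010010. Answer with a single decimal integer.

5242 = 01010001111010
0b00111000001110 = 00111000001110
→ | → 01111001111110 = 7806
8111 = 01111110101111
→ | → 01111111111111 = 8191
0b11111010010010 = 11111010010010
→ | → 11111111111111 = 16383

16383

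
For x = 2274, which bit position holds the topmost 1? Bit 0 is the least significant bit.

11

2274 = 100011100010
The topmost 1 is at position 11 (since 2^11 = 2048 ≤ 2274 < 4096).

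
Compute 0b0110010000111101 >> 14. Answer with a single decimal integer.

x = 110010000111101
shift right by 14 → 000000000000001 = 1
(equivalently, floor(25661 / 16384))

1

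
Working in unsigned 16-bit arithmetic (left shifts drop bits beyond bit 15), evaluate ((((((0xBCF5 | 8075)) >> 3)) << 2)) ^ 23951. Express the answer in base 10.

0xBCF5 = 1011110011110101
8075 = 0001111110001011
→ | → 1011111111111111 = 49151
→ >> 3 → 0001011111111111 = 6143
→ << 2 (mod 2^16) → 0101111111111100 = 24572
23951 = 0101110110001111
→ ^ → 0000001001110011 = 627

627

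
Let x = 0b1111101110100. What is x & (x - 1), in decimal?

x = 1111101110100 = 8052
x - 1 = 1111101110011
AND   = 1111101110000 = 8048
(x & (x - 1) clears the lowest set bit of x.)

8048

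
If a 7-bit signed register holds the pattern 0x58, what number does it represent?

pattern = 1011000 (MSB is 1 ⇒ negative)
Invert: 0100111, add 1 → 0101000 = 40, so the value is -40.
(Equivalently: 88 - 2^7 = 88 - 128 = -40.)

-40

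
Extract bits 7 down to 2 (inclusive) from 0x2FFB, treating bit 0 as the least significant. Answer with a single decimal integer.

62

v = 10111111111011
Shift right by 2: 101111111110
Mask low 6 bits: 111110 = 62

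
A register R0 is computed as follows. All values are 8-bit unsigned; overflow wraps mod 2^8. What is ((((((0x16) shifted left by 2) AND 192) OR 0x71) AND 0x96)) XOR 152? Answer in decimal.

0x16 = 00010110
→ shifted left by 2 (mod 2^8) → 01011000 = 88
192 = 11000000
→ AND → 01000000 = 64
0x71 = 01110001
→ OR → 01110001 = 113
0x96 = 10010110
→ AND → 00010000 = 16
152 = 10011000
→ XOR → 10001000 = 136

136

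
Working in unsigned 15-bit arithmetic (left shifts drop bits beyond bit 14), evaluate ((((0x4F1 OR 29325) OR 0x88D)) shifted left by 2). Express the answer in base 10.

31732

0x4F1 = 000010011110001
29325 = 111001010001101
→ OR → 111011011111101 = 30461
0x88D = 000100010001101
→ OR → 111111011111101 = 32509
→ shifted left by 2 (mod 2^15) → 111101111110100 = 31732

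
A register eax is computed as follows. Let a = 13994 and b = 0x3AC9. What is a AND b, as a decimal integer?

12936

13994 = 11011010101010
0x3AC9 = 11101011001001
AND → 11001010001000 = 12936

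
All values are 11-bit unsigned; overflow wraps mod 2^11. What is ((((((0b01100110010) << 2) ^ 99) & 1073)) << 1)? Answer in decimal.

66

0b01100110010 = 01100110010
→ << 2 (mod 2^11) → 10011001000 = 1224
99 = 00001100011
→ ^ → 10010101011 = 1195
1073 = 10000110001
→ & → 10000100001 = 1057
→ << 1 (mod 2^11) → 00001000010 = 66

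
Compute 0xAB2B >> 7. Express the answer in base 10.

0xAB2B = 1010101100101011
shift right by 7 → 0000000101010110 = 342
(equivalently, floor(43819 / 128))

342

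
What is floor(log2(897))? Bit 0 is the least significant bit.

897 = 1110000001
The topmost 1 is at position 9 (since 2^9 = 512 ≤ 897 < 1024).

9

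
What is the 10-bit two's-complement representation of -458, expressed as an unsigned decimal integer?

566

458 in 10 bits: 0111001010
Invert: 1000110101
Add 1:  1000110110 = 566
(Check: 2^10 - 458 = 1024 - 458 = 566.)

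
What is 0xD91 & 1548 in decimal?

0xD91 = 110110010001
1548 = 011000001100
AND → 010000000000 = 1024

1024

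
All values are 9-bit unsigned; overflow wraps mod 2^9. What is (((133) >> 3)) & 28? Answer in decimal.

133 = 010000101
→ >> 3 → 000010000 = 16
28 = 000011100
→ & → 000010000 = 16

16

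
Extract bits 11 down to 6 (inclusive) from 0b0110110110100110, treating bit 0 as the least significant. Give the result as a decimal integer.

54

v = 0110110110100110
Shift right by 6: 0110110110
Mask low 6 bits: 110110 = 54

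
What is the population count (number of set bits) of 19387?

19387 = 100101110111011
Count the 1s: 1 + 1 + 1 + 1 + 1 + 1 + 1 + 1 + 1 + 1 = 10

10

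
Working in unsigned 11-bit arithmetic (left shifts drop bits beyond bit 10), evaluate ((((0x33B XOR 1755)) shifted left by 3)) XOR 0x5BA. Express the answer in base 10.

698

0x33B = 01100111011
1755 = 11011011011
→ XOR → 10111100000 = 1504
→ shifted left by 3 (mod 2^11) → 11100000000 = 1792
0x5BA = 10110111010
→ XOR → 01010111010 = 698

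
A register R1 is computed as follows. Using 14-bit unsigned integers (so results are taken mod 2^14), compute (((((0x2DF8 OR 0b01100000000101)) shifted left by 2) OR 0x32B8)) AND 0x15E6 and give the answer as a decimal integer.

0x2DF8 = 10110111111000
0b01100000000101 = 01100000000101
→ OR → 11110111111101 = 15869
→ shifted left by 2 (mod 2^14) → 11011111110100 = 14324
0x32B8 = 11001010111000
→ OR → 11011111111100 = 14332
0x15E6 = 01010111100110
→ AND → 01010111100100 = 5604

5604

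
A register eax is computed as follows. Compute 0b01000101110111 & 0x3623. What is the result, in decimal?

a = 01000101110111
0x3623 = 11011000100011
AND → 01000000100011 = 4131

4131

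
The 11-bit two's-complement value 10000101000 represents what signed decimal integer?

-984

pattern = 10000101000 (MSB is 1 ⇒ negative)
Invert: 01111010111, add 1 → 01111011000 = 984, so the value is -984.
(Equivalently: 1064 - 2^11 = 1064 - 2048 = -984.)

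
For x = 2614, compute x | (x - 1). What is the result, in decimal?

x = 101000110110 = 2614
x - 1 = 101000110101
OR    = 101000110111 = 2615
(x | (x - 1) sets all bits below the lowest set bit.)

2615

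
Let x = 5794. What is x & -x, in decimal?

x = 1011010100010 = 5794
-x (two's complement) = …0100101011110
AND   = 0000000000010 = 2
(x & -x isolates the lowest set bit of x.)

2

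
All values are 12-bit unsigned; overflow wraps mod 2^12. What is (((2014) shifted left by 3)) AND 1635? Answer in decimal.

2014 = 011111011110
→ shifted left by 3 (mod 2^12) → 111011110000 = 3824
1635 = 011001100011
→ AND → 011001100000 = 1632

1632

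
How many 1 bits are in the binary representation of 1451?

1451 = 10110101011
Count the 1s: 1 + 1 + 1 + 1 + 1 + 1 + 1 = 7

7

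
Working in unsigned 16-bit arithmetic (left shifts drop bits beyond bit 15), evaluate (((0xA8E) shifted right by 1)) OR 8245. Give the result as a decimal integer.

9591

0xA8E = 0000101010001110
→ shifted right by 1 → 0000010101000111 = 1351
8245 = 0010000000110101
→ OR → 0010010101110111 = 9591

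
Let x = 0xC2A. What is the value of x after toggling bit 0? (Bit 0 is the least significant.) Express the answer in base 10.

3115

x = 00110000101010
bit 0 is currently 0; toggle it via x ^ (1 << 0) = x ^ 1
→ 00110000101011 = 3115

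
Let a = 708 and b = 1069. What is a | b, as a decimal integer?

1773

708 = 01011000100
1069 = 10000101101
 OR → 11011101101 = 1773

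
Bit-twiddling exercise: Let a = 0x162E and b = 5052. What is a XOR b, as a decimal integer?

1426

0x162E = 1011000101110
5052 = 1001110111100
XOR → 0010110010010 = 1426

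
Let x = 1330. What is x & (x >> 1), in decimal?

x = 10100110010 = 1330
x>>1 = 01010011001
AND  = 00000010000 = 16
(x & (x >> 1) has a 1 wherever x has two consecutive 1 bits.)

16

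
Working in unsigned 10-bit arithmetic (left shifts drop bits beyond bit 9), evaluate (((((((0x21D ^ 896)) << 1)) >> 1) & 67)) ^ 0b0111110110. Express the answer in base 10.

503

0x21D = 1000011101
896 = 1110000000
→ ^ → 0110011101 = 413
→ << 1 (mod 2^10) → 1100111010 = 826
→ >> 1 → 0110011101 = 413
67 = 0001000011
→ & → 0000000001 = 1
0b0111110110 = 0111110110
→ ^ → 0111110111 = 503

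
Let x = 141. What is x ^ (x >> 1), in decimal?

203

x = 10001101 = 141
x>>1 = 01000110
XOR  = 11001011 = 203
(x ^ (x >> 1) gives the standard binary-reflected Gray code of x.)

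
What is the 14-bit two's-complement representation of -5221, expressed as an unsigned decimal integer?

11163

5221 in 14 bits: 01010001100101
Invert: 10101110011010
Add 1:  10101110011011 = 11163
(Check: 2^14 - 5221 = 16384 - 5221 = 11163.)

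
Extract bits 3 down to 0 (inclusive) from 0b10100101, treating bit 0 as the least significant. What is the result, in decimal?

5

v = 10100101
Shift right by 0: 10100101
Mask low 4 bits: 0101 = 5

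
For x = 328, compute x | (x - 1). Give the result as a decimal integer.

x = 101001000 = 328
x - 1 = 101000111
OR    = 101001111 = 335
(x | (x - 1) sets all bits below the lowest set bit.)

335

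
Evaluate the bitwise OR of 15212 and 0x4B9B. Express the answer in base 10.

31743

15212 = 011101101101100
0x4B9B = 100101110011011
 OR → 111101111111111 = 31743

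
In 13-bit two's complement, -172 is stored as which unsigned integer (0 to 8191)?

172 in 13 bits: 0000010101100
Invert: 1111101010011
Add 1:  1111101010100 = 8020
(Check: 2^13 - 172 = 8192 - 172 = 8020.)

8020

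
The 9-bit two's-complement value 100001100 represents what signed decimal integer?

-244

pattern = 100001100 (MSB is 1 ⇒ negative)
Invert: 011110011, add 1 → 011110100 = 244, so the value is -244.
(Equivalently: 268 - 2^9 = 268 - 512 = -244.)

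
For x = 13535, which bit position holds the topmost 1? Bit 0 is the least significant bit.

13535 = 11010011011111
The topmost 1 is at position 13 (since 2^13 = 8192 ≤ 13535 < 16384).

13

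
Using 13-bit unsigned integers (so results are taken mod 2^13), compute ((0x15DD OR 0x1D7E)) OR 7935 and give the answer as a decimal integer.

8191

0x15DD = 1010111011101
0x1D7E = 1110101111110
→ OR → 1110111111111 = 7679
7935 = 1111011111111
→ OR → 1111111111111 = 8191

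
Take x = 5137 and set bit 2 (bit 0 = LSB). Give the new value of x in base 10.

5141

x = 1010000010001
bit 2 is currently 0; set it via x | (1 << 2) = x | 4
→ 1010000010101 = 5141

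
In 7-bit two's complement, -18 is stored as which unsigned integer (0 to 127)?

110

18 in 7 bits: 0010010
Invert: 1101101
Add 1:  1101110 = 110
(Check: 2^7 - 18 = 128 - 18 = 110.)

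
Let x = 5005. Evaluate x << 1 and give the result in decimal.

5005 = 01001110001101
shift left by 1 → 10011100011010 = 10010
(equivalently, 5005 × 2^1 = 5005 × 2)

10010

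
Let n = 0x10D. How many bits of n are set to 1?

4

0x10D = 100001101
Count the 1s: 1 + 1 + 1 + 1 = 4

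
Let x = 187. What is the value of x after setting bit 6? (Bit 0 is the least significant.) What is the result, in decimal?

251

x = 10111011
bit 6 is currently 0; set it via x | (1 << 6) = x | 64
→ 11111011 = 251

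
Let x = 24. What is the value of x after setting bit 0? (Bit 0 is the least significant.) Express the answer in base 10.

x = 00011000
bit 0 is currently 0; set it via x | (1 << 0) = x | 1
→ 00011001 = 25

25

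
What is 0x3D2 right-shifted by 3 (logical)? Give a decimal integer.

0x3D2 = 1111010010
shift right by 3 → 0001111010 = 122
(equivalently, floor(978 / 8))

122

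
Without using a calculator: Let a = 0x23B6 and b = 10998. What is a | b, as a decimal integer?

0x23B6 = 10001110110110
10998 = 10101011110110
 OR → 10101111110110 = 11254

11254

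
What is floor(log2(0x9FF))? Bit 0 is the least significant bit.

11

0x9FF = 100111111111
The topmost 1 is at position 11 (since 2^11 = 2048 ≤ 2559 < 4096).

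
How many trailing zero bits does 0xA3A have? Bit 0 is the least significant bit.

0xA3A = 101000111010
Trailing zeros: 1, so the lowest set bit is bit 1 (value 2).

1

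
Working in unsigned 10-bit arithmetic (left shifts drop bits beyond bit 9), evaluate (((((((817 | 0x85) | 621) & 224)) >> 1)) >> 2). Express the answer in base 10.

817 = 1100110001
0x85 = 0010000101
→ | → 1110110101 = 949
621 = 1001101101
→ | → 1111111101 = 1021
224 = 0011100000
→ & → 0011100000 = 224
→ >> 1 → 0001110000 = 112
→ >> 2 → 0000011100 = 28

28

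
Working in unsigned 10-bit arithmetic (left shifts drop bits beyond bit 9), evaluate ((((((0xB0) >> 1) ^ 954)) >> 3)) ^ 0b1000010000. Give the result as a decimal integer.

0xB0 = 0010110000
→ >> 1 → 0001011000 = 88
954 = 1110111010
→ ^ → 1111100010 = 994
→ >> 3 → 0001111100 = 124
0b1000010000 = 1000010000
→ ^ → 1001101100 = 620

620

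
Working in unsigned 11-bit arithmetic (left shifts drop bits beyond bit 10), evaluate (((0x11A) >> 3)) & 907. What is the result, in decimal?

0x11A = 00100011010
→ >> 3 → 00000100011 = 35
907 = 01110001011
→ & → 00000000011 = 3

3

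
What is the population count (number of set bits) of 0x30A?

4

0x30A = 1100001010
Count the 1s: 1 + 1 + 1 + 1 = 4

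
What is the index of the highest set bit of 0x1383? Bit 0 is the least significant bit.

0x1383 = 1001110000011
The topmost 1 is at position 12 (since 2^12 = 4096 ≤ 4995 < 8192).

12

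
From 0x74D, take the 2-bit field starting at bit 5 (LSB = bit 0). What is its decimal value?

v = 011101001101
Shift right by 5: 0111010
Mask low 2 bits: 10 = 2

2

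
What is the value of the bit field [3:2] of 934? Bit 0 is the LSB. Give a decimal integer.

1

v = 1110100110
Shift right by 2: 11101001
Mask low 2 bits: 01 = 1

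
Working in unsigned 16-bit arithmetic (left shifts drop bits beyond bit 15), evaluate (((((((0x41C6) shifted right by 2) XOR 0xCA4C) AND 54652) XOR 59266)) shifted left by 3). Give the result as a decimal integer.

0x41C6 = 0100000111000110
→ shifted right by 2 → 0001000001110001 = 4209
0xCA4C = 1100101001001100
→ XOR → 1101101000111101 = 55869
54652 = 1101010101111100
→ AND → 1101000000111100 = 53308
59266 = 1110011110000010
→ XOR → 0011011110111110 = 14270
→ shifted left by 3 (mod 2^16) → 1011110111110000 = 48624

48624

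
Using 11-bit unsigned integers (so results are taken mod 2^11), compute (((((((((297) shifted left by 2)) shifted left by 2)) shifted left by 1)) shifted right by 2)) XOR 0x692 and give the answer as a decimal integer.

297 = 00100101001
→ shifted left by 2 (mod 2^11) → 10010100100 = 1188
→ shifted left by 2 (mod 2^11) → 01010010000 = 656
→ shifted left by 1 (mod 2^11) → 10100100000 = 1312
→ shifted right by 2 → 00101001000 = 328
0x692 = 11010010010
→ XOR → 11111011010 = 2010

2010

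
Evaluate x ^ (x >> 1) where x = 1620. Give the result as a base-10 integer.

x = 11001010100 = 1620
x>>1 = 01100101010
XOR  = 10101111110 = 1406
(x ^ (x >> 1) gives the standard binary-reflected Gray code of x.)

1406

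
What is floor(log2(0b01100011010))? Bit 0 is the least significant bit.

9

0b01100011010 = 1100011010
The topmost 1 is at position 9 (since 2^9 = 512 ≤ 794 < 1024).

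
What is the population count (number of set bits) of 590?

5

590 = 1001001110
Count the 1s: 1 + 1 + 1 + 1 + 1 = 5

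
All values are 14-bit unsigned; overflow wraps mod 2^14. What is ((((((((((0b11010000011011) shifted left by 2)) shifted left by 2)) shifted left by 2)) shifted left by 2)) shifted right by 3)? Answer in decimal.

0b11010000011011 = 11010000011011
→ shifted left by 2 (mod 2^14) → 01000001101100 = 4204
→ shifted left by 2 (mod 2^14) → 00000110110000 = 432
→ shifted left by 2 (mod 2^14) → 00011011000000 = 1728
→ shifted left by 2 (mod 2^14) → 01101100000000 = 6912
→ shifted right by 3 → 00001101100000 = 864

864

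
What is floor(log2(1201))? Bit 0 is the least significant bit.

1201 = 10010110001
The topmost 1 is at position 10 (since 2^10 = 1024 ≤ 1201 < 2048).

10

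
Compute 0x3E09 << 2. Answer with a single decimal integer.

63524

0x3E09 = 0011111000001001
shift left by 2 → 1111100000100100 = 63524
(equivalently, 15881 × 2^2 = 15881 × 4)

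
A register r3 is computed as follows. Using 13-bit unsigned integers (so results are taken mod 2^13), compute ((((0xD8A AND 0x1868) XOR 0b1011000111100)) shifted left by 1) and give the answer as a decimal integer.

7272

0xD8A = 0110110001010
0x1868 = 1100001101000
→ AND → 0100000001000 = 2056
0b1011000111100 = 1011000111100
→ XOR → 1111000110100 = 7732
→ shifted left by 1 (mod 2^13) → 1110001101000 = 7272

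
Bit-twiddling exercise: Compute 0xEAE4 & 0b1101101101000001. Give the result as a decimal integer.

0xEAE4 = 1110101011100100
b = 1101101101000001
AND → 1100101001000000 = 51776

51776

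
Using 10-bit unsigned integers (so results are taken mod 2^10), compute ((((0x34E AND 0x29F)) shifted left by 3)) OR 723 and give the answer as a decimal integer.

755

0x34E = 1101001110
0x29F = 1010011111
→ AND → 1000001110 = 526
→ shifted left by 3 (mod 2^10) → 0001110000 = 112
723 = 1011010011
→ OR → 1011110011 = 755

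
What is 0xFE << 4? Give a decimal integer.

4064

0xFE = 000011111110
shift left by 4 → 111111100000 = 4064
(equivalently, 254 × 2^4 = 254 × 16)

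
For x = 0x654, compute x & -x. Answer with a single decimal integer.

x = 11001010100 = 1620
-x (two's complement) = …00110101100
AND   = 00000000100 = 4
(x & -x isolates the lowest set bit of x.)

4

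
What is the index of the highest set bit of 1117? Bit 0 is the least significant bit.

10

1117 = 10001011101
The topmost 1 is at position 10 (since 2^10 = 1024 ≤ 1117 < 2048).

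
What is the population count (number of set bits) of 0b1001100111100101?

n = 1001100111100101
Count the 1s: 1 + 1 + 1 + 1 + 1 + 1 + 1 + 1 + 1 = 9

9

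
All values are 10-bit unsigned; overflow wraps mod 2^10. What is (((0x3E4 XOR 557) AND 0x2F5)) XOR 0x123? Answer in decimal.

482

0x3E4 = 1111100100
557 = 1000101101
→ XOR → 0111001001 = 457
0x2F5 = 1011110101
→ AND → 0011000001 = 193
0x123 = 0100100011
→ XOR → 0111100010 = 482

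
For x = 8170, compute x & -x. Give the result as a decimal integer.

2

x = 1111111101010 = 8170
-x (two's complement) = …0000000010110
AND   = 0000000000010 = 2
(x & -x isolates the lowest set bit of x.)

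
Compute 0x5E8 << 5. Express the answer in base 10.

0x5E8 = 0000010111101000
shift left by 5 → 1011110100000000 = 48384
(equivalently, 1512 × 2^5 = 1512 × 32)

48384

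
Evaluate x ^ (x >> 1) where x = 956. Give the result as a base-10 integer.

x = 1110111100 = 956
x>>1 = 0111011110
XOR  = 1001100010 = 610
(x ^ (x >> 1) gives the standard binary-reflected Gray code of x.)

610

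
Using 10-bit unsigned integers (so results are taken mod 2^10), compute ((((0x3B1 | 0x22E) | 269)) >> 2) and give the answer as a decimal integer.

0x3B1 = 1110110001
0x22E = 1000101110
→ | → 1110111111 = 959
269 = 0100001101
→ | → 1110111111 = 959
→ >> 2 → 0011101111 = 239

239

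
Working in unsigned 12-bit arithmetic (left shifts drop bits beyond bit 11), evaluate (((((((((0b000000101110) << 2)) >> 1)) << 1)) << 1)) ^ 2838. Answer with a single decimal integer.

0b000000101110 = 000000101110
→ << 2 (mod 2^12) → 000010111000 = 184
→ >> 1 → 000001011100 = 92
→ << 1 (mod 2^12) → 000010111000 = 184
→ << 1 (mod 2^12) → 000101110000 = 368
2838 = 101100010110
→ ^ → 101001100110 = 2662

2662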